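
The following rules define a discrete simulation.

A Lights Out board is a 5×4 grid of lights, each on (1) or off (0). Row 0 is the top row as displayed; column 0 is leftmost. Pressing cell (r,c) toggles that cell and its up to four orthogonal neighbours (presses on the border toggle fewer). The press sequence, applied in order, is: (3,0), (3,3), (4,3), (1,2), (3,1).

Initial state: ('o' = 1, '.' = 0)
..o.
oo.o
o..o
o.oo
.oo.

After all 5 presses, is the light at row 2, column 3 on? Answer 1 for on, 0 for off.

t=0: ..o.
oo.o
o..o
o.oo
.oo.
t=1: ..o.
oo.o
...o
.ooo
ooo.
t=2: ..o.
oo.o
....
.o..
oooo
t=3: ..o.
oo.o
....
.o.o
oo..
t=4: ....
o.o.
..o.
.o.o
oo..
t=5: ....
o.o.
.oo.
o.oo
o...

0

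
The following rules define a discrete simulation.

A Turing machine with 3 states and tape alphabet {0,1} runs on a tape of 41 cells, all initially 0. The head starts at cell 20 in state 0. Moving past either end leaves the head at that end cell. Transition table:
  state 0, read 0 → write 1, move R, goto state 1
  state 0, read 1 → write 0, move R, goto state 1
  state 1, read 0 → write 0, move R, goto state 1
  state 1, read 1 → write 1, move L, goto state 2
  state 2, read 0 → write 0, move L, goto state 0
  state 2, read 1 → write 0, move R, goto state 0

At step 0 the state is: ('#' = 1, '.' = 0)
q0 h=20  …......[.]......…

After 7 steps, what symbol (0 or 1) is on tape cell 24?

t=0: q0 h=20  …......[.]......…
t=1: q1 h=21  ….....#[.]......…
t=2: q1 h=22  …....#.[.]......…
t=3: q1 h=23  …...#..[.]......…
t=4: q1 h=24  …..#...[.]......…
t=5: q1 h=25  ….#....[.]......…
t=6: q1 h=26  …#.....[.]......…
t=7: q1 h=27  …......[.]......…

0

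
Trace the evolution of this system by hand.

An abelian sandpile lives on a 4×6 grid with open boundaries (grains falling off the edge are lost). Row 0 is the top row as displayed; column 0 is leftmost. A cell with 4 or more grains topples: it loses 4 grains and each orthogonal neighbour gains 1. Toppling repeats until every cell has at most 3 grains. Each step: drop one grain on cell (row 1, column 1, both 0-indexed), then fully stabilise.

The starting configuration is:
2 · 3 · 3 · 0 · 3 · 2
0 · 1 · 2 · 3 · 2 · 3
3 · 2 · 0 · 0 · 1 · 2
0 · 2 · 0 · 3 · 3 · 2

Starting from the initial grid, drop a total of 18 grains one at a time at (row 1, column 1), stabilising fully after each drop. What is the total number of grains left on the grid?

gen 0: 2 · 3 · 3 · 0 · 3 · 2
0 · 1 · 2 · 3 · 2 · 3
3 · 2 · 0 · 0 · 1 · 2
0 · 2 · 0 · 3 · 3 · 2
gen 1: 2 · 3 · 3 · 0 · 3 · 2
0 · 2 · 2 · 3 · 2 · 3
3 · 2 · 0 · 0 · 1 · 2
0 · 2 · 0 · 3 · 3 · 2
gen 2: 2 · 3 · 3 · 0 · 3 · 2
0 · 3 · 2 · 3 · 2 · 3
3 · 2 · 0 · 0 · 1 · 2
0 · 2 · 0 · 3 · 3 · 2
gen 3: 3 · 1 · 1 · 2 · 3 · 2
1 · 2 · 1 · 0 · 3 · 3
3 · 3 · 1 · 1 · 1 · 2
0 · 2 · 0 · 3 · 3 · 2
gen 4: 3 · 1 · 1 · 2 · 3 · 2
1 · 3 · 1 · 0 · 3 · 3
3 · 3 · 1 · 1 · 1 · 2
0 · 2 · 0 · 3 · 3 · 2
gen 5: 3 · 2 · 1 · 2 · 3 · 2
3 · 1 · 2 · 0 · 3 · 3
0 · 1 · 2 · 1 · 1 · 2
1 · 3 · 0 · 3 · 3 · 2
gen 6: 3 · 2 · 1 · 2 · 3 · 2
3 · 2 · 2 · 0 · 3 · 3
0 · 1 · 2 · 1 · 1 · 2
1 · 3 · 0 · 3 · 3 · 2
gen 7: 3 · 2 · 1 · 2 · 3 · 2
3 · 3 · 2 · 0 · 3 · 3
0 · 1 · 2 · 1 · 1 · 2
1 · 3 · 0 · 3 · 3 · 2
gen 8: 1 · 0 · 2 · 2 · 3 · 2
1 · 2 · 3 · 0 · 3 · 3
1 · 2 · 2 · 1 · 1 · 2
1 · 3 · 0 · 3 · 3 · 2
gen 9: 1 · 0 · 2 · 2 · 3 · 2
1 · 3 · 3 · 0 · 3 · 3
1 · 2 · 2 · 1 · 1 · 2
1 · 3 · 0 · 3 · 3 · 2
gen 10: 1 · 1 · 3 · 2 · 3 · 2
2 · 1 · 0 · 1 · 3 · 3
1 · 3 · 3 · 1 · 1 · 2
1 · 3 · 0 · 3 · 3 · 2
gen 11: 1 · 1 · 3 · 2 · 3 · 2
2 · 2 · 0 · 1 · 3 · 3
1 · 3 · 3 · 1 · 1 · 2
1 · 3 · 0 · 3 · 3 · 2
gen 12: 1 · 1 · 3 · 2 · 3 · 2
2 · 3 · 0 · 1 · 3 · 3
1 · 3 · 3 · 1 · 1 · 2
1 · 3 · 0 · 3 · 3 · 2
gen 13: 1 · 2 · 3 · 2 · 3 · 2
3 · 1 · 2 · 1 · 3 · 3
2 · 2 · 0 · 2 · 1 · 2
2 · 0 · 2 · 3 · 3 · 2
gen 14: 1 · 2 · 3 · 2 · 3 · 2
3 · 2 · 2 · 1 · 3 · 3
2 · 2 · 0 · 2 · 1 · 2
2 · 0 · 2 · 3 · 3 · 2
gen 15: 1 · 2 · 3 · 2 · 3 · 2
3 · 3 · 2 · 1 · 3 · 3
2 · 2 · 0 · 2 · 1 · 2
2 · 0 · 2 · 3 · 3 · 2
gen 16: 2 · 3 · 3 · 2 · 3 · 2
0 · 1 · 3 · 1 · 3 · 3
3 · 3 · 0 · 2 · 1 · 2
2 · 0 · 2 · 3 · 3 · 2
gen 17: 2 · 3 · 3 · 2 · 3 · 2
0 · 2 · 3 · 1 · 3 · 3
3 · 3 · 0 · 2 · 1 · 2
2 · 0 · 2 · 3 · 3 · 2
gen 18: 2 · 3 · 3 · 2 · 3 · 2
0 · 3 · 3 · 1 · 3 · 3
3 · 3 · 0 · 2 · 1 · 2
2 · 0 · 2 · 3 · 3 · 2

51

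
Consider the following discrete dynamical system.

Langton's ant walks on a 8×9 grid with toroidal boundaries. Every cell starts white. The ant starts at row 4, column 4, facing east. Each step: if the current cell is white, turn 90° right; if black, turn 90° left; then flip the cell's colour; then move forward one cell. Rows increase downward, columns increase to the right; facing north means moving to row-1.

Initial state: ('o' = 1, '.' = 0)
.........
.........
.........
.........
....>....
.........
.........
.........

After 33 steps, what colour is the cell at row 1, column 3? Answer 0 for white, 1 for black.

1

0) .........
.........
.........
.........
....>....
.........
.........
.........
1) .........
.........
.........
.........
....o....
....v....
.........
.........
2) .........
.........
.........
.........
....o....
...<o....
.........
.........
3) .........
.........
.........
.........
...^o....
...oo....
.........
.........
4) .........
.........
.........
.........
...o>....
...oo....
.........
.........
5) .........
.........
.........
....^....
...o.....
...oo....
.........
.........
6) .........
.........
.........
....o>...
...o.....
...oo....
.........
.........
7) .........
.........
.........
....oo...
...o.v...
...oo....
.........
.........
8) .........
.........
.........
....oo...
...o<o...
...oo....
.........
.........
9) .........
.........
.........
....^o...
...ooo...
...oo....
.........
.........
10) .........
.........
.........
...<.o...
...ooo...
...oo....
.........
.........
11) .........
.........
...^.....
...o.o...
...ooo...
...oo....
.........
.........
12) .........
.........
...o>....
...o.o...
...ooo...
...oo....
.........
.........
13) .........
.........
...oo....
...ovo...
...ooo...
...oo....
.........
.........
14) .........
.........
...oo....
...<oo...
...ooo...
...oo....
.........
.........
15) .........
.........
...oo....
....oo...
...voo...
...oo....
.........
.........
16) .........
.........
...oo....
....oo...
....>o...
...oo....
.........
.........
17) .........
.........
...oo....
....^o...
.....o...
...oo....
.........
.........
18) .........
.........
...oo....
...<.o...
.....o...
...oo....
.........
.........
19) .........
.........
...^o....
...o.o...
.....o...
...oo....
.........
.........
20) .........
.........
..<.o....
...o.o...
.....o...
...oo....
.........
.........
21) .........
..^......
..o.o....
...o.o...
.....o...
...oo....
.........
.........
22) .........
..o>.....
..o.o....
...o.o...
.....o...
...oo....
.........
.........
23) .........
..oo.....
..ovo....
...o.o...
.....o...
...oo....
.........
.........
24) .........
..oo.....
..<oo....
...o.o...
.....o...
...oo....
.........
.........
25) .........
..oo.....
...oo....
..vo.o...
.....o...
...oo....
.........
.........
26) .........
..oo.....
...oo....
.<oo.o...
.....o...
...oo....
.........
.........
27) .........
..oo.....
.^.oo....
.ooo.o...
.....o...
...oo....
.........
.........
28) .........
..oo.....
.o>oo....
.ooo.o...
.....o...
...oo....
.........
.........
29) .........
..oo.....
.oooo....
.ovo.o...
.....o...
...oo....
.........
.........
30) .........
..oo.....
.oooo....
.o.>.o...
.....o...
...oo....
.........
.........
31) .........
..oo.....
.oo^o....
.o...o...
.....o...
...oo....
.........
.........
32) .........
..oo.....
.o<.o....
.o...o...
.....o...
...oo....
.........
.........
33) .........
..oo.....
.o..o....
.ov..o...
.....o...
...oo....
.........
.........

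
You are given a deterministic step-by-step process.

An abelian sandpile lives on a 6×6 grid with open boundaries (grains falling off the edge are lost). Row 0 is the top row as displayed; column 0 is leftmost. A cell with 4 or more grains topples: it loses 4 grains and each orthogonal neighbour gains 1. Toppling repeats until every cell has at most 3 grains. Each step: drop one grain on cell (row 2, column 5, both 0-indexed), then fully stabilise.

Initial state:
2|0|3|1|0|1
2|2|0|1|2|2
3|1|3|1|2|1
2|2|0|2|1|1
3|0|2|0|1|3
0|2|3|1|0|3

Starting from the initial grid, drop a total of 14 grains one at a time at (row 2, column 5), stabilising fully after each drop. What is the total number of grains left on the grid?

58

[0] 2|0|3|1|0|1
2|2|0|1|2|2
3|1|3|1|2|1
2|2|0|2|1|1
3|0|2|0|1|3
0|2|3|1|0|3
[1] 2|0|3|1|0|1
2|2|0|1|2|2
3|1|3|1|2|2
2|2|0|2|1|1
3|0|2|0|1|3
0|2|3|1|0|3
[2] 2|0|3|1|0|1
2|2|0|1|2|2
3|1|3|1|2|3
2|2|0|2|1|1
3|0|2|0|1|3
0|2|3|1|0|3
[3] 2|0|3|1|0|1
2|2|0|1|2|3
3|1|3|1|3|0
2|2|0|2|1|2
3|0|2|0|1|3
0|2|3|1|0|3
[4] 2|0|3|1|0|1
2|2|0|1|2|3
3|1|3|1|3|1
2|2|0|2|1|2
3|0|2|0|1|3
0|2|3|1|0|3
[5] 2|0|3|1|0|1
2|2|0|1|2|3
3|1|3|1|3|2
2|2|0|2|1|2
3|0|2|0|1|3
0|2|3|1|0|3
[6] 2|0|3|1|0|1
2|2|0|1|2|3
3|1|3|1|3|3
2|2|0|2|1|2
3|0|2|0|1|3
0|2|3|1|0|3
[7] 2|0|3|1|1|2
2|2|0|2|0|1
3|1|3|2|1|2
2|2|0|2|2|3
3|0|2|0|1|3
0|2|3|1|0|3
[8] 2|0|3|1|1|2
2|2|0|2|0|1
3|1|3|2|1|3
2|2|0|2|2|3
3|0|2|0|1|3
0|2|3|1|0|3
[9] 2|0|3|1|1|2
2|2|0|2|0|2
3|1|3|2|2|1
2|2|0|2|3|1
3|0|2|0|2|1
0|2|3|1|1|0
[10] 2|0|3|1|1|2
2|2|0|2|0|2
3|1|3|2|2|2
2|2|0|2|3|1
3|0|2|0|2|1
0|2|3|1|1|0
[11] 2|0|3|1|1|2
2|2|0|2|0|2
3|1|3|2|2|3
2|2|0|2|3|1
3|0|2|0|2|1
0|2|3|1|1|0
[12] 2|0|3|1|1|2
2|2|0|2|0|3
3|1|3|2|3|0
2|2|0|2|3|2
3|0|2|0|2|1
0|2|3|1|1|0
[13] 2|0|3|1|1|2
2|2|0|2|0|3
3|1|3|2|3|1
2|2|0|2|3|2
3|0|2|0|2|1
0|2|3|1|1|0
[14] 2|0|3|1|1|2
2|2|0|2|0|3
3|1|3|2|3|2
2|2|0|2|3|2
3|0|2|0|2|1
0|2|3|1|1|0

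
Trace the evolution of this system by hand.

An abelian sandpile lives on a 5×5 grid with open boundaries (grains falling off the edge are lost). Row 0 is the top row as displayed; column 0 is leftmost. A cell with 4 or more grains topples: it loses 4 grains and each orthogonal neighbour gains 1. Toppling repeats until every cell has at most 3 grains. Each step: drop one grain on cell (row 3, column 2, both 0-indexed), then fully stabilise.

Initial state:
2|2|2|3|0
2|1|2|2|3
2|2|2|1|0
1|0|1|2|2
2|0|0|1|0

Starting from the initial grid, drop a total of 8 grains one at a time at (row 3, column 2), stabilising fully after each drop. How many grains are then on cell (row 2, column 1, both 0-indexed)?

3

0) 2|2|2|3|0
2|1|2|2|3
2|2|2|1|0
1|0|1|2|2
2|0|0|1|0
1) 2|2|2|3|0
2|1|2|2|3
2|2|2|1|0
1|0|2|2|2
2|0|0|1|0
2) 2|2|2|3|0
2|1|2|2|3
2|2|2|1|0
1|0|3|2|2
2|0|0|1|0
3) 2|2|2|3|0
2|1|2|2|3
2|2|3|1|0
1|1|0|3|2
2|0|1|1|0
4) 2|2|2|3|0
2|1|2|2|3
2|2|3|1|0
1|1|1|3|2
2|0|1|1|0
5) 2|2|2|3|0
2|1|2|2|3
2|2|3|1|0
1|1|2|3|2
2|0|1|1|0
6) 2|2|2|3|0
2|1|2|2|3
2|2|3|1|0
1|1|3|3|2
2|0|1|1|0
7) 2|2|2|3|0
2|1|3|2|3
2|3|0|3|0
1|2|2|0|3
2|0|2|2|0
8) 2|2|2|3|0
2|1|3|2|3
2|3|0|3|0
1|2|3|0|3
2|0|2|2|0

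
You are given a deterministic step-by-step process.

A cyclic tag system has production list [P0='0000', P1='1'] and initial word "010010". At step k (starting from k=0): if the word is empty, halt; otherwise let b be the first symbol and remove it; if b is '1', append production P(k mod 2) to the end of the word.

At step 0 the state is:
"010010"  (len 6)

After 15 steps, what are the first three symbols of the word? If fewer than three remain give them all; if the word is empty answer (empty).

(empty)

k=0  "010010"  (len 6)
k=1  "10010"  (len 5)
k=2  "00101"  (len 5)
k=3  "0101"  (len 4)
k=4  "101"  (len 3)
k=5  "010000"  (len 6)
k=6  "10000"  (len 5)
k=7  "00000000"  (len 8)
k=8  "0000000"  (len 7)
k=9  "000000"  (len 6)
k=10  "00000"  (len 5)
k=11  "0000"  (len 4)
k=12  "000"  (len 3)
k=13  "00"  (len 2)
k=14  "0"  (len 1)
k=15  (halted — word empty)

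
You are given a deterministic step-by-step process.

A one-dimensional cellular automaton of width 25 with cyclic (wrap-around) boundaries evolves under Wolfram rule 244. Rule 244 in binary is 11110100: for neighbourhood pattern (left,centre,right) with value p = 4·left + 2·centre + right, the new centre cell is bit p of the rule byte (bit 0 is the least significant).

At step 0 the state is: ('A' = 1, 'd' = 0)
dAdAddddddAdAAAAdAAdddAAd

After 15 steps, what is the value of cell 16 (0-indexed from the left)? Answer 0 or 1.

[0] dAdAddddddAdAAAAdAAdddAAd
[1] dAAAAdddddAAdAAAAdAAdddAA
[2] AdAAAAdddddAAdAAAAdAAdddA
[3] AAdAAAAdddddAAdAAAAdAAddd
[4] dAAdAAAAdddddAAdAAAAdAAdd
[5] ddAAdAAAAdddddAAdAAAAdAAd
[6] dddAAdAAAAdddddAAdAAAAdAA
[7] AdddAAdAAAAdddddAAdAAAAdA
[8] AAdddAAdAAAAdddddAAdAAAAd
[9] dAAdddAAdAAAAdddddAAdAAAA
[10] AdAAdddAAdAAAAdddddAAdAAA
[11] AAdAAdddAAdAAAAdddddAAdAA
[12] AAAdAAdddAAdAAAAdddddAAdA
[13] AAAAdAAdddAAdAAAAdddddAAd
[14] dAAAAdAAdddAAdAAAAdddddAA
[15] AdAAAAdAAdddAAdAAAAdddddA

1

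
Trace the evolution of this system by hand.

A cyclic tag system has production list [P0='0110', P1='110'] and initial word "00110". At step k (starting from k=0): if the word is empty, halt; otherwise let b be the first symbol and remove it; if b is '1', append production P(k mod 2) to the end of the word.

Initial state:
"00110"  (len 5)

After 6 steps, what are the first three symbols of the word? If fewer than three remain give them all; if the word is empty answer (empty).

110

[0] "00110"  (len 5)
[1] "0110"  (len 4)
[2] "110"  (len 3)
[3] "100110"  (len 6)
[4] "00110110"  (len 8)
[5] "0110110"  (len 7)
[6] "110110"  (len 6)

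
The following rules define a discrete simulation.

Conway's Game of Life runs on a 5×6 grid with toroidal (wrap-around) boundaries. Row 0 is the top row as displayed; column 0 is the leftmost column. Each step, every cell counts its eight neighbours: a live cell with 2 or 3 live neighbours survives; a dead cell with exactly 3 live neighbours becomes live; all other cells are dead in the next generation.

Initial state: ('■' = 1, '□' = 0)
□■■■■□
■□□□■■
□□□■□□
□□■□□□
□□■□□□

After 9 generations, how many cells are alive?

10

0) □■■■■□
■□□□■■
□□□■□□
□□■□□□
□□■□□□
1) ■■■□■□
■■□□□■
□□□■■■
□□■■□□
□□□□□□
2) □□■□□□
□□□□□□
□■□■□■
□□■■□□
□□□□□□
3) □□□□□□
□□■□□□
□□□■■□
□□■■■□
□□■■□□
4) □□■■□□
□□□■□□
□□□□■□
□□□□□□
□□■□■□
5) □□■□■□
□□■■■□
□□□□□□
□□□■□□
□□■□□□
6) □■■□■□
□□■□■□
□□■□■□
□□□□□□
□□■□□□
7) □■■□□□
□□■□■■
□□□□□□
□□□■□□
□■■■□□
8) ■□□□■□
□■■■□□
□□□■■□
□□□■□□
□■□■□□
9) ■□□□■□
□■■□□■
□□□□■□
□□□■□□
□□■■■□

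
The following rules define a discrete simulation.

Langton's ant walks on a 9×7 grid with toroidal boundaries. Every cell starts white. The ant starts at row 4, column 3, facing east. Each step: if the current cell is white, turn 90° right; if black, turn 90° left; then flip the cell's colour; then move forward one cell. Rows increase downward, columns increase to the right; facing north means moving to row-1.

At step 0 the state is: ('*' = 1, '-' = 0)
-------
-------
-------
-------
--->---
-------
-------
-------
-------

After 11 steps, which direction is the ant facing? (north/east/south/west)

step 0: -------
-------
-------
-------
--->---
-------
-------
-------
-------
step 1: -------
-------
-------
-------
---*---
---v---
-------
-------
-------
step 2: -------
-------
-------
-------
---*---
--<*---
-------
-------
-------
step 3: -------
-------
-------
-------
--^*---
--**---
-------
-------
-------
step 4: -------
-------
-------
-------
--*>---
--**---
-------
-------
-------
step 5: -------
-------
-------
---^---
--*----
--**---
-------
-------
-------
step 6: -------
-------
-------
---*>--
--*----
--**---
-------
-------
-------
step 7: -------
-------
-------
---**--
--*-v--
--**---
-------
-------
-------
step 8: -------
-------
-------
---**--
--*<*--
--**---
-------
-------
-------
step 9: -------
-------
-------
---^*--
--***--
--**---
-------
-------
-------
step 10: -------
-------
-------
--<-*--
--***--
--**---
-------
-------
-------
step 11: -------
-------
--^----
--*-*--
--***--
--**---
-------
-------
-------

north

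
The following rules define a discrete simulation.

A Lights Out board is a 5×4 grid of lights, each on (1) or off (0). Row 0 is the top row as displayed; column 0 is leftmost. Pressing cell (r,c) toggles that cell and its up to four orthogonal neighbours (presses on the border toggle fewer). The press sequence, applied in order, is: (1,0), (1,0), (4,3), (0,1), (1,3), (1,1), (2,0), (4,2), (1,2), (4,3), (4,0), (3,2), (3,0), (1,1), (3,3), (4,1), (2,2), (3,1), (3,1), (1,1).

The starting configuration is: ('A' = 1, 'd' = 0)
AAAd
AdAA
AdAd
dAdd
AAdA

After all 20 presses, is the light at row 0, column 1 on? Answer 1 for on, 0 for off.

t=0: AAAd
AdAA
AdAd
dAdd
AAdA
t=1: dAAd
dAAA
ddAd
dAdd
AAdA
t=2: AAAd
AdAA
AdAd
dAdd
AAdA
t=3: AAAd
AdAA
AdAd
dAdA
AAAd
t=4: dddd
AAAA
AdAd
dAdA
AAAd
t=5: dddA
AAdd
AdAA
dAdA
AAAd
t=6: dAdA
ddAd
AAAA
dAdA
AAAd
t=7: dAdA
AdAd
ddAA
AAdA
AAAd
t=8: dAdA
AdAd
ddAA
AAAA
AddA
t=9: dAAA
AAdA
dddA
AAAA
AddA
t=10: dAAA
AAdA
dddA
AAAd
AdAd
t=11: dAAA
AAdA
dddA
dAAd
dAAd
t=12: dAAA
AAdA
ddAA
dddA
dAdd
t=13: dAAA
AAdA
AdAA
AAdA
AAdd
t=14: ddAA
ddAA
AAAA
AAdA
AAdd
t=15: ddAA
ddAA
AAAd
AAAd
AAdA
t=16: ddAA
ddAA
AAAd
AdAd
ddAA
t=17: ddAA
dddA
AddA
Addd
ddAA
t=18: ddAA
dddA
AAdA
dAAd
dAAA
t=19: ddAA
dddA
AddA
Addd
ddAA
t=20: dAAA
AAAA
AAdA
Addd
ddAA

1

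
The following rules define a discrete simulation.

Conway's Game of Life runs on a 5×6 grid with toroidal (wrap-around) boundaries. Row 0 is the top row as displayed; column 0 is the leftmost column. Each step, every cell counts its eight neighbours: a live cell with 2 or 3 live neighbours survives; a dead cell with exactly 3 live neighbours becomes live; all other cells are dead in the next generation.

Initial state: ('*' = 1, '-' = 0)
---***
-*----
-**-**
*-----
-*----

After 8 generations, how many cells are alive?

gen 0: ---***
-*----
-**-**
*-----
-*----
gen 1: *-*-*-
-*----
-**--*
*-*--*
*---**
gen 2: *--**-
---*-*
--*--*
--**--
----*-
gen 3: ---*--
*-**-*
--*---
--***-
--*-**
gen 4: **----
-****-
-----*
-**-**
--*--*
gen 5: *---**
-*****
-----*
-*****
--****
gen 6: ------
-***--
------
-*----
------
gen 7: --*---
--*---
-*----
------
------
gen 8: ------
-**---
------
------
------

2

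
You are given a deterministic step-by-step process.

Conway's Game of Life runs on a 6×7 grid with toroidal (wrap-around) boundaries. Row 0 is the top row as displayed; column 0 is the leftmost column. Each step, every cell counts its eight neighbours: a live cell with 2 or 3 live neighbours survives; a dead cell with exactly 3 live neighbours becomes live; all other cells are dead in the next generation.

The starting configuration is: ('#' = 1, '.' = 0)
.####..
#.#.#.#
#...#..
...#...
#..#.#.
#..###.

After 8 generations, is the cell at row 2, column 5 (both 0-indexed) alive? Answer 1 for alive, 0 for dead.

step 0: .####..
#.#.#.#
#...#..
...#...
#..#.#.
#..###.
step 1: .......
#.#.#.#
##..###
...#..#
..##.#.
#....#.
step 2: ##...#.
...##..
.##.#..
.#.#...
..##.#.
....#.#
step 3: #..#.##
#..###.
.#..#..
.#.....
..##.#.
#####.#
step 4: .......
####...
######.
.#.##..
.....##
.......
step 5: .##....
#.....#
.....##
.#.....
....##.
.......
step 6: ##.....
##...##
.....##
....#.#
.......
.......
step 7: .#.....
.#...#.
....#..
......#
.......
.......
step 8: .......
.......
.....#.
.......
.......
.......

1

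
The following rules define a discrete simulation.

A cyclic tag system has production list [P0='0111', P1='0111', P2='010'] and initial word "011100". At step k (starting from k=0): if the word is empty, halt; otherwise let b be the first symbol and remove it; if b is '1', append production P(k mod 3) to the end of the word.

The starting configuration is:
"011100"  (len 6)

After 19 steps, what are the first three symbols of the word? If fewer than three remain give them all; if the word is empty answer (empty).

gen 0: "011100"  (len 6)
gen 1: "11100"  (len 5)
gen 2: "11000111"  (len 8)
gen 3: "1000111010"  (len 10)
gen 4: "0001110100111"  (len 13)
gen 5: "001110100111"  (len 12)
gen 6: "01110100111"  (len 11)
gen 7: "1110100111"  (len 10)
gen 8: "1101001110111"  (len 13)
gen 9: "101001110111010"  (len 15)
gen 10: "010011101110100111"  (len 18)
gen 11: "10011101110100111"  (len 17)
gen 12: "0011101110100111010"  (len 19)
gen 13: "011101110100111010"  (len 18)
gen 14: "11101110100111010"  (len 17)
gen 15: "1101110100111010010"  (len 19)
gen 16: "1011101001110100100111"  (len 22)
gen 17: "0111010011101001001110111"  (len 25)
gen 18: "111010011101001001110111"  (len 24)
gen 19: "110100111010010011101110111"  (len 27)

110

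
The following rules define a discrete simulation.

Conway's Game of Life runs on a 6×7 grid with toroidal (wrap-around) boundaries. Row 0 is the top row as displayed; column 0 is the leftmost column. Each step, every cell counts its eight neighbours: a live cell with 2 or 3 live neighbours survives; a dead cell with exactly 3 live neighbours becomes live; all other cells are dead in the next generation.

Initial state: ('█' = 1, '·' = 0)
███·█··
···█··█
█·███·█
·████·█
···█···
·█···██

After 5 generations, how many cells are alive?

[0] ███·█··
···█··█
█·███·█
·████·█
···█···
·█···██
[1] ·████··
······█
······█
·█····█
·█·█··█
·█·████
[2] ·█····█
█·██·█·
·····██
··█··██
·█·█··█
·█····█
[3] ·█···██
███·██·
████···
··█·█··
·█····█
·█···██
[4] ·······
····██·
█····██
·······
·██···█
·██····
[5] ·······
····██·
····███
·█···█·
███····
███····

13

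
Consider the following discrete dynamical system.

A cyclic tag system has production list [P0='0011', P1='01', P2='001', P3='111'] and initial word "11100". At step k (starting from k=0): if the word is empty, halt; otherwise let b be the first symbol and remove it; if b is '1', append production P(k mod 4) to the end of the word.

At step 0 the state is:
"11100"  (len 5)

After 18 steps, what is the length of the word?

0) "11100"  (len 5)
1) "11000011"  (len 8)
2) "100001101"  (len 9)
3) "00001101001"  (len 11)
4) "0001101001"  (len 10)
5) "001101001"  (len 9)
6) "01101001"  (len 8)
7) "1101001"  (len 7)
8) "101001111"  (len 9)
9) "010011110011"  (len 12)
10) "10011110011"  (len 11)
11) "0011110011001"  (len 13)
12) "011110011001"  (len 12)
13) "11110011001"  (len 11)
14) "111001100101"  (len 12)
15) "11001100101001"  (len 14)
16) "1001100101001111"  (len 16)
17) "0011001010011110011"  (len 19)
18) "011001010011110011"  (len 18)

18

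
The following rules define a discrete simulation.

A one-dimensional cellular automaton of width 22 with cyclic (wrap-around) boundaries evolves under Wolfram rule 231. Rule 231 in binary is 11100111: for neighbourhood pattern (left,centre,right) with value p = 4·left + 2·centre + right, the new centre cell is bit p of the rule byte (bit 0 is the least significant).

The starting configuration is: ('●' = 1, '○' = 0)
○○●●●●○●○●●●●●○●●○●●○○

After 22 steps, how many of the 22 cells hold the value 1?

t=0: ○○●●●●○●○●●●●●○●●○●●○○
t=1: ●●○●●●●●●○●●●●●○●●○●○●
t=2: ●●●○●●●●●●○●●●●●○●●●●○
t=3: ○●●●○●●●●●●○●●●●●○●●●●
t=4: ●○●●●○●●●●●●○●●●●●○●●●
t=5: ●●○●●●○●●●●●●○●●●●●○●●
t=6: ●●●○●●●○●●●●●●○●●●●●○●
t=7: ●●●●○●●●○●●●●●●○●●●●●○
t=8: ○●●●●○●●●○●●●●●●○●●●●●
t=9: ●○●●●●○●●●○●●●●●●○●●●●
t=10: ●●○●●●●○●●●○●●●●●●○●●●
t=11: ●●●○●●●●○●●●○●●●●●●○●●
t=12: ●●●●○●●●●○●●●○●●●●●●○●
t=13: ●●●●●○●●●●○●●●○●●●●●●○
t=14: ○●●●●●○●●●●○●●●○●●●●●●
t=15: ●○●●●●●○●●●●○●●●○●●●●●
t=16: ●●○●●●●●○●●●●○●●●○●●●●
t=17: ●●●○●●●●●○●●●●○●●●○●●●
t=18: ●●●●○●●●●●○●●●●○●●●○●●
t=19: ●●●●●○●●●●●○●●●●○●●●○●
t=20: ●●●●●●○●●●●●○●●●●○●●●○
t=21: ○●●●●●●○●●●●●○●●●●○●●●
t=22: ●○●●●●●●○●●●●●○●●●●○●●

18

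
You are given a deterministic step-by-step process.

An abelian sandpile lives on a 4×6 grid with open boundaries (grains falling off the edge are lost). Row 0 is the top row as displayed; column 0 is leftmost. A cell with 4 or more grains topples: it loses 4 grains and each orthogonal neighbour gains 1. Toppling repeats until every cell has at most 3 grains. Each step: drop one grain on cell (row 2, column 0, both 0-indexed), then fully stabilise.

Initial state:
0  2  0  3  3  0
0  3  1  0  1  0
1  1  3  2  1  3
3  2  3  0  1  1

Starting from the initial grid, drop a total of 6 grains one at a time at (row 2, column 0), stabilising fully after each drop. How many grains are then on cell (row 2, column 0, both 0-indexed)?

0

k=0  0  2  0  3  3  0
0  3  1  0  1  0
1  1  3  2  1  3
3  2  3  0  1  1
k=1  0  2  0  3  3  0
0  3  1  0  1  0
2  1  3  2  1  3
3  2  3  0  1  1
k=2  0  2  0  3  3  0
0  3  1  0  1  0
3  1  3  2  1  3
3  2  3  0  1  1
k=3  0  2  0  3  3  0
1  3  1  0  1  0
1  2  3  2  1  3
0  3  3  0  1  1
k=4  0  2  0  3  3  0
1  3  1  0  1  0
2  2  3  2  1  3
0  3  3  0  1  1
k=5  0  2  0  3  3  0
1  3  1  0  1  0
3  2  3  2  1  3
0  3  3  0  1  1
k=6  0  2  0  3  3  0
2  3  1  0  1  0
0  3  3  2  1  3
1  3  3  0  1  1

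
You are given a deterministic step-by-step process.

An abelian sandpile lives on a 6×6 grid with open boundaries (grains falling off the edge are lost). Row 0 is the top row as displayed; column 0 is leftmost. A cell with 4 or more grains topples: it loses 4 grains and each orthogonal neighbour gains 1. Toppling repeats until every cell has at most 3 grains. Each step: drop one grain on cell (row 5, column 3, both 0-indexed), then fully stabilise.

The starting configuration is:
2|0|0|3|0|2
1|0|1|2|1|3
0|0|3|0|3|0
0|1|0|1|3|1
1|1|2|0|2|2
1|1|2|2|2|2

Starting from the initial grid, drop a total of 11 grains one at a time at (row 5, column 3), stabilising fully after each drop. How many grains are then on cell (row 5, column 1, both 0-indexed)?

2

t=0: 2|0|0|3|0|2
1|0|1|2|1|3
0|0|3|0|3|0
0|1|0|1|3|1
1|1|2|0|2|2
1|1|2|2|2|2
t=1: 2|0|0|3|0|2
1|0|1|2|1|3
0|0|3|0|3|0
0|1|0|1|3|1
1|1|2|0|2|2
1|1|2|3|2|2
t=2: 2|0|0|3|0|2
1|0|1|2|1|3
0|0|3|0|3|0
0|1|0|1|3|1
1|1|2|1|2|2
1|1|3|0|3|2
t=3: 2|0|0|3|0|2
1|0|1|2|1|3
0|0|3|0|3|0
0|1|0|1|3|1
1|1|2|1|2|2
1|1|3|1|3|2
t=4: 2|0|0|3|0|2
1|0|1|2|1|3
0|0|3|0|3|0
0|1|0|1|3|1
1|1|2|1|2|2
1|1|3|2|3|2
t=5: 2|0|0|3|0|2
1|0|1|2|1|3
0|0|3|0|3|0
0|1|0|1|3|1
1|1|2|1|2|2
1|1|3|3|3|2
t=6: 2|0|0|3|0|2
1|0|1|2|1|3
0|0|3|0|3|0
0|1|0|1|3|1
1|1|3|2|3|2
1|2|0|2|0|3
t=7: 2|0|0|3|0|2
1|0|1|2|1|3
0|0|3|0|3|0
0|1|0|1|3|1
1|1|3|2|3|2
1|2|0|3|0|3
t=8: 2|0|0|3|0|2
1|0|1|2|1|3
0|0|3|0|3|0
0|1|0|1|3|1
1|1|3|3|3|2
1|2|1|0|1|3
t=9: 2|0|0|3|0|2
1|0|1|2|1|3
0|0|3|0|3|0
0|1|0|1|3|1
1|1|3|3|3|2
1|2|1|1|1|3
t=10: 2|0|0|3|0|2
1|0|1|2|1|3
0|0|3|0|3|0
0|1|0|1|3|1
1|1|3|3|3|2
1|2|1|2|1|3
t=11: 2|0|0|3|0|2
1|0|1|2|1|3
0|0|3|0|3|0
0|1|0|1|3|1
1|1|3|3|3|2
1|2|1|3|1|3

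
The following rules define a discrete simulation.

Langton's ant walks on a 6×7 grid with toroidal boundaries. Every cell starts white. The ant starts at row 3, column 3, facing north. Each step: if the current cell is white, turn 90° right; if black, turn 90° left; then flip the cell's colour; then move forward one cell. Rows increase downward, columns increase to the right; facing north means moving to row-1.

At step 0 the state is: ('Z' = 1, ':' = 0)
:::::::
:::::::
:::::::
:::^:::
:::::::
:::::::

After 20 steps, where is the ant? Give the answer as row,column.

5,1

[0] :::::::
:::::::
:::::::
:::^:::
:::::::
:::::::
[1] :::::::
:::::::
:::::::
:::Z>::
:::::::
:::::::
[2] :::::::
:::::::
:::::::
:::ZZ::
::::v::
:::::::
[3] :::::::
:::::::
:::::::
:::ZZ::
:::<Z::
:::::::
[4] :::::::
:::::::
:::::::
:::^Z::
:::ZZ::
:::::::
[5] :::::::
:::::::
:::::::
::<:Z::
:::ZZ::
:::::::
[6] :::::::
:::::::
::^::::
::Z:Z::
:::ZZ::
:::::::
[7] :::::::
:::::::
::Z>:::
::Z:Z::
:::ZZ::
:::::::
[8] :::::::
:::::::
::ZZ:::
::ZvZ::
:::ZZ::
:::::::
[9] :::::::
:::::::
::ZZ:::
::<ZZ::
:::ZZ::
:::::::
[10] :::::::
:::::::
::ZZ:::
:::ZZ::
::vZZ::
:::::::
[11] :::::::
:::::::
::ZZ:::
:::ZZ::
:<ZZZ::
:::::::
[12] :::::::
:::::::
::ZZ:::
:^:ZZ::
:ZZZZ::
:::::::
[13] :::::::
:::::::
::ZZ:::
:Z>ZZ::
:ZZZZ::
:::::::
[14] :::::::
:::::::
::ZZ:::
:ZZZZ::
:ZvZZ::
:::::::
[15] :::::::
:::::::
::ZZ:::
:ZZZZ::
:Z:>Z::
:::::::
[16] :::::::
:::::::
::ZZ:::
:ZZ^Z::
:Z::Z::
:::::::
[17] :::::::
:::::::
::ZZ:::
:Z<:Z::
:Z::Z::
:::::::
[18] :::::::
:::::::
::ZZ:::
:Z::Z::
:Zv:Z::
:::::::
[19] :::::::
:::::::
::ZZ:::
:Z::Z::
:<Z:Z::
:::::::
[20] :::::::
:::::::
::ZZ:::
:Z::Z::
::Z:Z::
:v:::::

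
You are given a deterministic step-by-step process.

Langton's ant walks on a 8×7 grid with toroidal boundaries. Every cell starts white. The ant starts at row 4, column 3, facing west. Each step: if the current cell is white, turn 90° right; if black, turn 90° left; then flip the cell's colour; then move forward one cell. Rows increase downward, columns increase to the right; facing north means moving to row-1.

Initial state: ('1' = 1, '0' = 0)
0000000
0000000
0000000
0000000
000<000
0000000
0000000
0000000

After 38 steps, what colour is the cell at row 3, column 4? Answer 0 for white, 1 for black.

k=0  0000000
0000000
0000000
0000000
000<000
0000000
0000000
0000000
k=1  0000000
0000000
0000000
000^000
0001000
0000000
0000000
0000000
k=2  0000000
0000000
0000000
0001>00
0001000
0000000
0000000
0000000
k=3  0000000
0000000
0000000
0001100
0001v00
0000000
0000000
0000000
k=4  0000000
0000000
0000000
0001100
000<100
0000000
0000000
0000000
k=5  0000000
0000000
0000000
0001100
0000100
000v000
0000000
0000000
k=6  0000000
0000000
0000000
0001100
0000100
00<1000
0000000
0000000
k=7  0000000
0000000
0000000
0001100
00^0100
0011000
0000000
0000000
k=8  0000000
0000000
0000000
0001100
001>100
0011000
0000000
0000000
k=9  0000000
0000000
0000000
0001100
0011100
001v000
0000000
0000000
k=10  0000000
0000000
0000000
0001100
0011100
0010>00
0000000
0000000
k=11  0000000
0000000
0000000
0001100
0011100
0010100
0000v00
0000000
k=12  0000000
0000000
0000000
0001100
0011100
0010100
000<100
0000000
k=13  0000000
0000000
0000000
0001100
0011100
001^100
0001100
0000000
k=14  0000000
0000000
0000000
0001100
0011100
0011>00
0001100
0000000
k=15  0000000
0000000
0000000
0001100
0011^00
0011000
0001100
0000000
k=16  0000000
0000000
0000000
0001100
001<000
0011000
0001100
0000000
k=17  0000000
0000000
0000000
0001100
0010000
001v000
0001100
0000000
k=18  0000000
0000000
0000000
0001100
0010000
0010>00
0001100
0000000
k=19  0000000
0000000
0000000
0001100
0010000
0010100
0001v00
0000000
k=20  0000000
0000000
0000000
0001100
0010000
0010100
00010>0
0000000
k=21  0000000
0000000
0000000
0001100
0010000
0010100
0001010
00000v0
k=22  0000000
0000000
0000000
0001100
0010000
0010100
0001010
0000<10
k=23  0000000
0000000
0000000
0001100
0010000
0010100
0001^10
0000110
k=24  0000000
0000000
0000000
0001100
0010000
0010100
00011>0
0000110
k=25  0000000
0000000
0000000
0001100
0010000
00101^0
0001100
0000110
k=26  0000000
0000000
0000000
0001100
0010000
001011>
0001100
0000110
k=27  0000000
0000000
0000000
0001100
0010000
0010111
000110v
0000110
k=28  0000000
0000000
0000000
0001100
0010000
0010111
00011<1
0000110
k=29  0000000
0000000
0000000
0001100
0010000
00101^1
0001111
0000110
k=30  0000000
0000000
0000000
0001100
0010000
0010<01
0001111
0000110
k=31  0000000
0000000
0000000
0001100
0010000
0010001
0001v11
0000110
k=32  0000000
0000000
0000000
0001100
0010000
0010001
00010>1
0000110
k=33  0000000
0000000
0000000
0001100
0010000
00100^1
0001001
0000110
k=34  0000000
0000000
0000000
0001100
0010000
001001>
0001001
0000110
k=35  0000000
0000000
0000000
0001100
001000^
0010010
0001001
0000110
k=36  0000000
0000000
0000000
0001100
>010001
0010010
0001001
0000110
k=37  0000000
0000000
0000000
0001100
1010001
v010010
0001001
0000110
k=38  0000000
0000000
0000000
0001100
1010001
101001<
0001001
0000110

1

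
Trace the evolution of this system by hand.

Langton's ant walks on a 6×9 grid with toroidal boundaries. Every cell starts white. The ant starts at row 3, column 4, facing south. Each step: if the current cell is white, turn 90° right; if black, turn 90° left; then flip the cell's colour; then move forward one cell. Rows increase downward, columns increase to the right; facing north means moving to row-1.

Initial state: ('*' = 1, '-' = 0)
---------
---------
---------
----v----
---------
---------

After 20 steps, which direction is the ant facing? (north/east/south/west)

north

step 0: ---------
---------
---------
----v----
---------
---------
step 1: ---------
---------
---------
---<*----
---------
---------
step 2: ---------
---------
---^-----
---**----
---------
---------
step 3: ---------
---------
---*>----
---**----
---------
---------
step 4: ---------
---------
---**----
---*v----
---------
---------
step 5: ---------
---------
---**----
---*->---
---------
---------
step 6: ---------
---------
---**----
---*-*---
-----v---
---------
step 7: ---------
---------
---**----
---*-*---
----<*---
---------
step 8: ---------
---------
---**----
---*^*---
----**---
---------
step 9: ---------
---------
---**----
---**>---
----**---
---------
step 10: ---------
---------
---**^---
---**----
----**---
---------
step 11: ---------
---------
---***>--
---**----
----**---
---------
step 12: ---------
---------
---****--
---**-v--
----**---
---------
step 13: ---------
---------
---****--
---**<*--
----**---
---------
step 14: ---------
---------
---**^*--
---****--
----**---
---------
step 15: ---------
---------
---*<-*--
---****--
----**---
---------
step 16: ---------
---------
---*--*--
---*v**--
----**---
---------
step 17: ---------
---------
---*--*--
---*->*--
----**---
---------
step 18: ---------
---------
---*-^*--
---*--*--
----**---
---------
step 19: ---------
---------
---*-*>--
---*--*--
----**---
---------
step 20: ---------
------^--
---*-*---
---*--*--
----**---
---------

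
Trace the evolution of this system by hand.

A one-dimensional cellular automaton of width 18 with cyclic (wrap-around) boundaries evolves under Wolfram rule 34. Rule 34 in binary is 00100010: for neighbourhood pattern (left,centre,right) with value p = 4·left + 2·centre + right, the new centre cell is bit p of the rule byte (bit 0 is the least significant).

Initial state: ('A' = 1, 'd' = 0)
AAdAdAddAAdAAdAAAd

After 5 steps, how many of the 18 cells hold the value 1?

6

step 0: AAdAdAddAAdAAdAAAd
step 1: ddAdAddAddAddAdddA
step 2: dAdAddAddAddAdddAd
step 3: AdAddAddAddAdddAdd
step 4: dAddAddAddAdddAddA
step 5: AddAddAddAdddAddAd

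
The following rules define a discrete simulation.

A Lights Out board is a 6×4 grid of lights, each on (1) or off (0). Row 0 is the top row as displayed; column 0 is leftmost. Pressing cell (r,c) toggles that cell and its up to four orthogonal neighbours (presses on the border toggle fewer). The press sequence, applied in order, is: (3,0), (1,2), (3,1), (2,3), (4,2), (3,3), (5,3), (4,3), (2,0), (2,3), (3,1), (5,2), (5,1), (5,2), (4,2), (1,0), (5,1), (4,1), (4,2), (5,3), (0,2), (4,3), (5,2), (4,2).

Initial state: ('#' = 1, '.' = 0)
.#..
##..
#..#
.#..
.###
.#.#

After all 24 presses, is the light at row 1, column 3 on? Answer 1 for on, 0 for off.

0) .#..
##..
#..#
.#..
.###
.#.#
1) .#..
##..
...#
#...
####
.#.#
2) .##.
#.##
..##
#...
####
.#.#
3) .##.
#.##
.###
.##.
#.##
.#.#
4) .##.
#.#.
.#..
.###
#.##
.#.#
5) .##.
#.#.
.#..
.#.#
##..
.###
6) .##.
#.#.
.#.#
.##.
##.#
.###
7) .##.
#.#.
.#.#
.##.
##..
.#..
8) .##.
#.#.
.#.#
.###
####
.#.#
9) .##.
..#.
#..#
####
####
.#.#
10) .##.
..##
#.#.
###.
####
.#.#
11) .##.
..##
###.
....
#.##
.#.#
12) .##.
..##
###.
....
#..#
..#.
13) .##.
..##
###.
....
##.#
##..
14) .##.
..##
###.
....
####
#.##
15) .##.
..##
###.
..#.
#...
#..#
16) ###.
####
.##.
..#.
#...
#..#
17) ###.
####
.##.
..#.
##..
.###
18) ###.
####
.##.
.##.
..#.
..##
19) ###.
####
.##.
.#..
.#.#
...#
20) ###.
####
.##.
.#..
.#..
..#.
21) #..#
##.#
.##.
.#..
.#..
..#.
22) #..#
##.#
.##.
.#.#
.###
..##
23) #..#
##.#
.##.
.#.#
.#.#
.#..
24) #..#
##.#
.##.
.###
..#.
.##.

1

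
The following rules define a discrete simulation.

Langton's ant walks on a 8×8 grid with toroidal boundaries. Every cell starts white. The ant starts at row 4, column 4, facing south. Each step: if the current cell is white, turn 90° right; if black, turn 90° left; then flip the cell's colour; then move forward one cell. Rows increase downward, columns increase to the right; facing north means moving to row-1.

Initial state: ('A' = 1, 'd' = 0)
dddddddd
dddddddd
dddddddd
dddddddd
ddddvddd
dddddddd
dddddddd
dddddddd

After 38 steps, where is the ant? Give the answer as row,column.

step 0: dddddddd
dddddddd
dddddddd
dddddddd
ddddvddd
dddddddd
dddddddd
dddddddd
step 1: dddddddd
dddddddd
dddddddd
dddddddd
ddd<Addd
dddddddd
dddddddd
dddddddd
step 2: dddddddd
dddddddd
dddddddd
ddd^dddd
dddAAddd
dddddddd
dddddddd
dddddddd
step 3: dddddddd
dddddddd
dddddddd
dddA>ddd
dddAAddd
dddddddd
dddddddd
dddddddd
step 4: dddddddd
dddddddd
dddddddd
dddAAddd
dddAvddd
dddddddd
dddddddd
dddddddd
step 5: dddddddd
dddddddd
dddddddd
dddAAddd
dddAd>dd
dddddddd
dddddddd
dddddddd
step 6: dddddddd
dddddddd
dddddddd
dddAAddd
dddAdAdd
dddddvdd
dddddddd
dddddddd
step 7: dddddddd
dddddddd
dddddddd
dddAAddd
dddAdAdd
dddd<Add
dddddddd
dddddddd
step 8: dddddddd
dddddddd
dddddddd
dddAAddd
dddA^Add
ddddAAdd
dddddddd
dddddddd
step 9: dddddddd
dddddddd
dddddddd
dddAAddd
dddAA>dd
ddddAAdd
dddddddd
dddddddd
step 10: dddddddd
dddddddd
dddddddd
dddAA^dd
dddAAddd
ddddAAdd
dddddddd
dddddddd
step 11: dddddddd
dddddddd
dddddddd
dddAAA>d
dddAAddd
ddddAAdd
dddddddd
dddddddd
step 12: dddddddd
dddddddd
dddddddd
dddAAAAd
dddAAdvd
ddddAAdd
dddddddd
dddddddd
step 13: dddddddd
dddddddd
dddddddd
dddAAAAd
dddAA<Ad
ddddAAdd
dddddddd
dddddddd
step 14: dddddddd
dddddddd
dddddddd
dddAA^Ad
dddAAAAd
ddddAAdd
dddddddd
dddddddd
step 15: dddddddd
dddddddd
dddddddd
dddA<dAd
dddAAAAd
ddddAAdd
dddddddd
dddddddd
step 16: dddddddd
dddddddd
dddddddd
dddAddAd
dddAvAAd
ddddAAdd
dddddddd
dddddddd
step 17: dddddddd
dddddddd
dddddddd
dddAddAd
dddAd>Ad
ddddAAdd
dddddddd
dddddddd
step 18: dddddddd
dddddddd
dddddddd
dddAd^Ad
dddAddAd
ddddAAdd
dddddddd
dddddddd
step 19: dddddddd
dddddddd
dddddddd
dddAdA>d
dddAddAd
ddddAAdd
dddddddd
dddddddd
step 20: dddddddd
dddddddd
dddddd^d
dddAdAdd
dddAddAd
ddddAAdd
dddddddd
dddddddd
step 21: dddddddd
dddddddd
ddddddA>
dddAdAdd
dddAddAd
ddddAAdd
dddddddd
dddddddd
step 22: dddddddd
dddddddd
ddddddAA
dddAdAdv
dddAddAd
ddddAAdd
dddddddd
dddddddd
step 23: dddddddd
dddddddd
ddddddAA
dddAdA<A
dddAddAd
ddddAAdd
dddddddd
dddddddd
step 24: dddddddd
dddddddd
dddddd^A
dddAdAAA
dddAddAd
ddddAAdd
dddddddd
dddddddd
step 25: dddddddd
dddddddd
ddddd<dA
dddAdAAA
dddAddAd
ddddAAdd
dddddddd
dddddddd
step 26: dddddddd
ddddd^dd
dddddAdA
dddAdAAA
dddAddAd
ddddAAdd
dddddddd
dddddddd
step 27: dddddddd
dddddA>d
dddddAdA
dddAdAAA
dddAddAd
ddddAAdd
dddddddd
dddddddd
step 28: dddddddd
dddddAAd
dddddAvA
dddAdAAA
dddAddAd
ddddAAdd
dddddddd
dddddddd
step 29: dddddddd
dddddAAd
ddddd<AA
dddAdAAA
dddAddAd
ddddAAdd
dddddddd
dddddddd
step 30: dddddddd
dddddAAd
ddddddAA
dddAdvAA
dddAddAd
ddddAAdd
dddddddd
dddddddd
step 31: dddddddd
dddddAAd
ddddddAA
dddAdd>A
dddAddAd
ddddAAdd
dddddddd
dddddddd
step 32: dddddddd
dddddAAd
dddddd^A
dddAdddA
dddAddAd
ddddAAdd
dddddddd
dddddddd
step 33: dddddddd
dddddAAd
ddddd<dA
dddAdddA
dddAddAd
ddddAAdd
dddddddd
dddddddd
step 34: dddddddd
ddddd^Ad
dddddAdA
dddAdddA
dddAddAd
ddddAAdd
dddddddd
dddddddd
step 35: dddddddd
dddd<dAd
dddddAdA
dddAdddA
dddAddAd
ddddAAdd
dddddddd
dddddddd
step 36: dddd^ddd
ddddAdAd
dddddAdA
dddAdddA
dddAddAd
ddddAAdd
dddddddd
dddddddd
step 37: ddddA>dd
ddddAdAd
dddddAdA
dddAdddA
dddAddAd
ddddAAdd
dddddddd
dddddddd
step 38: ddddAAdd
ddddAvAd
dddddAdA
dddAdddA
dddAddAd
ddddAAdd
dddddddd
dddddddd

1,5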